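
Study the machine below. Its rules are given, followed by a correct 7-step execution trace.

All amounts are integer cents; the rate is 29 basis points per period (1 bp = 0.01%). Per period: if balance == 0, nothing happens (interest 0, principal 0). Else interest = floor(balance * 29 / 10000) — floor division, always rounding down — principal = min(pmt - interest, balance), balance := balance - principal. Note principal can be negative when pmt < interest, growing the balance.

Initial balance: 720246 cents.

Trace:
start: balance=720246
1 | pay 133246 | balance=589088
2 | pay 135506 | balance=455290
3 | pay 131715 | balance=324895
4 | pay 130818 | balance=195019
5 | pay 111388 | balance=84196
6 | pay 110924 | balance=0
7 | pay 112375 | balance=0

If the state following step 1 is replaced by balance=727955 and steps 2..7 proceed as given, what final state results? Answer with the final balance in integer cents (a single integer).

state after step 1 := balance=727955
2 | pay 135506 | balance=594560
3 | pay 131715 | balance=464569
4 | pay 130818 | balance=335098
5 | pay 111388 | balance=224681
6 | pay 110924 | balance=114408
7 | pay 112375 | balance=2364

2364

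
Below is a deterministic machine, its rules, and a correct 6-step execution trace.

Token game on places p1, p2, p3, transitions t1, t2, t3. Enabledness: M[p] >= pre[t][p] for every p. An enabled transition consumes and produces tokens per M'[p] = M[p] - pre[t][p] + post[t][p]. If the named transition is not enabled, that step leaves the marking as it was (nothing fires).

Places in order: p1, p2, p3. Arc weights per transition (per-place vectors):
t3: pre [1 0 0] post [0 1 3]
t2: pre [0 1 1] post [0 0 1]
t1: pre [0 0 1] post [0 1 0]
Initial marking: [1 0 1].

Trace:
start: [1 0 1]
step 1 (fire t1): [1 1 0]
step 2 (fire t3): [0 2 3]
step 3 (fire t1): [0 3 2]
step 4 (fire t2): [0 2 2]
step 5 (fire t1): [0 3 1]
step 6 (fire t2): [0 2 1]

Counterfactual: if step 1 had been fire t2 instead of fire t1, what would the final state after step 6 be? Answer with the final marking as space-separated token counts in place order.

0 1 2

(re-executing from step 1 with the substitution; state before step 1: [1 0 1])
step 1 (fire t2): [1 0 1]
step 2 (fire t3): [0 1 4]
step 3 (fire t1): [0 2 3]
step 4 (fire t2): [0 1 3]
step 5 (fire t1): [0 2 2]
step 6 (fire t2): [0 1 2]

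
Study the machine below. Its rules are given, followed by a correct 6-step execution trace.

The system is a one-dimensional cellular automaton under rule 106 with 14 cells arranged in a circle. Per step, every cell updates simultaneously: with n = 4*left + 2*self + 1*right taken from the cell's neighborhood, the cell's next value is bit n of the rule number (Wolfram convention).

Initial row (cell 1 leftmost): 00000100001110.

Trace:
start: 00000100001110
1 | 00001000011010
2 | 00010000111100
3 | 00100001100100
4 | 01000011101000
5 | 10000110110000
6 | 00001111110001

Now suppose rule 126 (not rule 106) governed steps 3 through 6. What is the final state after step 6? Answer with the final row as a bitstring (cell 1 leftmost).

00001100000011

(re-executing steps 3..6 under rule 126; state before step 3: 00010000111100)
3 | 00111001100110
4 | 01101111111111
5 | 11111000000001
6 | 00001100000011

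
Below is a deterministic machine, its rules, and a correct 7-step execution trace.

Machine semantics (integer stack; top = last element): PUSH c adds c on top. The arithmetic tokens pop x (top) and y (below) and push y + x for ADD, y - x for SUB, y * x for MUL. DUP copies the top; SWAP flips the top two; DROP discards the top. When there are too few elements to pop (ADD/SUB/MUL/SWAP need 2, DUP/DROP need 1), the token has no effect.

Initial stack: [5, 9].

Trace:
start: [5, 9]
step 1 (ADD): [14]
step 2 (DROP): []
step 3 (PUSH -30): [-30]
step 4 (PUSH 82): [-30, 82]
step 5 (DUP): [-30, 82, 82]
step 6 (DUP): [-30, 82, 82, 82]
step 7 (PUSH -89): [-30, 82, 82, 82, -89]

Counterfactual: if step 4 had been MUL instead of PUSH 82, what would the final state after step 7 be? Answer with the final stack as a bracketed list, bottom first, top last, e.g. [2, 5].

[-30, -30, -30, -89]

(re-executing from step 4 with the substitution; state before step 4: [-30])
step 4 (MUL): [-30]
step 5 (DUP): [-30, -30]
step 6 (DUP): [-30, -30, -30]
step 7 (PUSH -89): [-30, -30, -30, -89]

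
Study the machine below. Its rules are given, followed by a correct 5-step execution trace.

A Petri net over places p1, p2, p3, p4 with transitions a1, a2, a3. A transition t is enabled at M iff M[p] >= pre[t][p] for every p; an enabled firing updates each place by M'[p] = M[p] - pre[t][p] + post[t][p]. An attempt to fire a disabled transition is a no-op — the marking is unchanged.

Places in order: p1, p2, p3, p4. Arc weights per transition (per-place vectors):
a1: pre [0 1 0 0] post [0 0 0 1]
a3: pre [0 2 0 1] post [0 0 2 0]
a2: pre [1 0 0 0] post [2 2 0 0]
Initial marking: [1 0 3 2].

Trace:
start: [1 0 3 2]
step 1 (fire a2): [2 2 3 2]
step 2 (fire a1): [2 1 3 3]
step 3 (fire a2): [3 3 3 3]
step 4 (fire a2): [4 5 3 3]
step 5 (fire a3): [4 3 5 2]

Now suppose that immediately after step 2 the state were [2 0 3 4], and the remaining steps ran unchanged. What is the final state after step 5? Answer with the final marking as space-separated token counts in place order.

4 2 5 3

state after step 2 := [2 0 3 4]
step 3 (fire a2): [3 2 3 4]
step 4 (fire a2): [4 4 3 4]
step 5 (fire a3): [4 2 5 3]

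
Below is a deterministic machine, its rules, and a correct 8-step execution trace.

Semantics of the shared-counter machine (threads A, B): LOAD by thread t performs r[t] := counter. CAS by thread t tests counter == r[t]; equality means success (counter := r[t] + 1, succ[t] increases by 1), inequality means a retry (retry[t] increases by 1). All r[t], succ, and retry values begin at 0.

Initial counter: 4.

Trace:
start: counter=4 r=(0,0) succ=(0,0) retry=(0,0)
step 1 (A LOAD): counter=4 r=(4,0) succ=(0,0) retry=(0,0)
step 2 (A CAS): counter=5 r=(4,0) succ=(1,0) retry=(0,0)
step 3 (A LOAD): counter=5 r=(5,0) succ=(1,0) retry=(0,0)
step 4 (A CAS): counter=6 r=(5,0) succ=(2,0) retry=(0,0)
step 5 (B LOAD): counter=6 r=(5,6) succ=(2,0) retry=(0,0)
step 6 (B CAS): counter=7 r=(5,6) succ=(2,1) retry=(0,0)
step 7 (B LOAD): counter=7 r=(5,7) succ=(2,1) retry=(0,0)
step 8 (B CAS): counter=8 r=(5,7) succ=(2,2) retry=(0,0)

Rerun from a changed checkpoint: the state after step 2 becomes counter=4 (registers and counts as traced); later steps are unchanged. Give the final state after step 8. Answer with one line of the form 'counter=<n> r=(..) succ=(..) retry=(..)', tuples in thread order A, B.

state after step 2 := counter=4 r=(4,0) succ=(1,0) retry=(0,0)
step 3 (A LOAD): counter=4 r=(4,0) succ=(1,0) retry=(0,0)
step 4 (A CAS): counter=5 r=(4,0) succ=(2,0) retry=(0,0)
step 5 (B LOAD): counter=5 r=(4,5) succ=(2,0) retry=(0,0)
step 6 (B CAS): counter=6 r=(4,5) succ=(2,1) retry=(0,0)
step 7 (B LOAD): counter=6 r=(4,6) succ=(2,1) retry=(0,0)
step 8 (B CAS): counter=7 r=(4,6) succ=(2,2) retry=(0,0)

counter=7 r=(4,6) succ=(2,2) retry=(0,0)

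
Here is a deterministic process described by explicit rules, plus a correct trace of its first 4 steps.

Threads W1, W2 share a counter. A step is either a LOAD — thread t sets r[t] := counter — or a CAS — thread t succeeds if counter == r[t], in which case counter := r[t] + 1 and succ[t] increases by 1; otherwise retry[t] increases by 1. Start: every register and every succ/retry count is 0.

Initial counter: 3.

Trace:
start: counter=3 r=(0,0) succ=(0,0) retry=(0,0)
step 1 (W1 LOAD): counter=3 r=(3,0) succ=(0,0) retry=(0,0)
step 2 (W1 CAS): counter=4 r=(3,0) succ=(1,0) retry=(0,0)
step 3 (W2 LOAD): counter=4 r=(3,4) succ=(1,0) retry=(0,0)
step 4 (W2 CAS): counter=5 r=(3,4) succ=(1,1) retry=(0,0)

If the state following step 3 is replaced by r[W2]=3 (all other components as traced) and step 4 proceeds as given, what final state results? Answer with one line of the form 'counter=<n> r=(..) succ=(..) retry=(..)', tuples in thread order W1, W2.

state after step 3 := counter=4 r=(3,3) succ=(1,0) retry=(0,0)
step 4 (W2 CAS): counter=4 r=(3,3) succ=(1,0) retry=(0,1)

counter=4 r=(3,3) succ=(1,0) retry=(0,1)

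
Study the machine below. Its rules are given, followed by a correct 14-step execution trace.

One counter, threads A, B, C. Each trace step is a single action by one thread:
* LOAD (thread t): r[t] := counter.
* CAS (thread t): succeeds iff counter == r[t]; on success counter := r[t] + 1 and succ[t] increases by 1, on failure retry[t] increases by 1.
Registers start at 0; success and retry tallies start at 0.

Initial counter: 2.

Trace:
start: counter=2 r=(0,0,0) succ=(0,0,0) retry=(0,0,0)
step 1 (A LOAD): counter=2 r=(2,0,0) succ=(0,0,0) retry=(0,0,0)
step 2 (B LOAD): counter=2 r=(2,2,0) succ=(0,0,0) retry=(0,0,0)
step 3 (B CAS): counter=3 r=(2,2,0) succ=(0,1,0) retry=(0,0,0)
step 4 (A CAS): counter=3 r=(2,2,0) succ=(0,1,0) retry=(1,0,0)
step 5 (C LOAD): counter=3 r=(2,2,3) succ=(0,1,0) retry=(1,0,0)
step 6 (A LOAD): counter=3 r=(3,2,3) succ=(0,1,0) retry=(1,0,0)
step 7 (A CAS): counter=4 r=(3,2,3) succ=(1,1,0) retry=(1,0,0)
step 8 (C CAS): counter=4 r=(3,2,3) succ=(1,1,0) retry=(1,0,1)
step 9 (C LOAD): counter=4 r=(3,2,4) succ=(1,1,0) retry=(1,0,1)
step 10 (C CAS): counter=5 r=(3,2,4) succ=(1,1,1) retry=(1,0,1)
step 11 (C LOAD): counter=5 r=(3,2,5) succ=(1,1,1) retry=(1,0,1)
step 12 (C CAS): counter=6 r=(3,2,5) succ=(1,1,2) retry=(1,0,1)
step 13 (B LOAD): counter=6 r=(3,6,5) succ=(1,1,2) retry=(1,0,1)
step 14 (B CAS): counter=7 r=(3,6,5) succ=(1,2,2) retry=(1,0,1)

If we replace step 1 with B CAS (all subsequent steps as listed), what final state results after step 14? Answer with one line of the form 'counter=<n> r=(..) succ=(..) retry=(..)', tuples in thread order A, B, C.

counter=7 r=(3,6,5) succ=(1,2,2) retry=(1,1,1)

(re-executing from step 1 with the substitution; state before step 1: counter=2 r=(0,0,0) succ=(0,0,0) retry=(0,0,0))
step 1 (B CAS): counter=2 r=(0,0,0) succ=(0,0,0) retry=(0,1,0)
step 2 (B LOAD): counter=2 r=(0,2,0) succ=(0,0,0) retry=(0,1,0)
step 3 (B CAS): counter=3 r=(0,2,0) succ=(0,1,0) retry=(0,1,0)
step 4 (A CAS): counter=3 r=(0,2,0) succ=(0,1,0) retry=(1,1,0)
step 5 (C LOAD): counter=3 r=(0,2,3) succ=(0,1,0) retry=(1,1,0)
step 6 (A LOAD): counter=3 r=(3,2,3) succ=(0,1,0) retry=(1,1,0)
step 7 (A CAS): counter=4 r=(3,2,3) succ=(1,1,0) retry=(1,1,0)
step 8 (C CAS): counter=4 r=(3,2,3) succ=(1,1,0) retry=(1,1,1)
step 9 (C LOAD): counter=4 r=(3,2,4) succ=(1,1,0) retry=(1,1,1)
step 10 (C CAS): counter=5 r=(3,2,4) succ=(1,1,1) retry=(1,1,1)
step 11 (C LOAD): counter=5 r=(3,2,5) succ=(1,1,1) retry=(1,1,1)
step 12 (C CAS): counter=6 r=(3,2,5) succ=(1,1,2) retry=(1,1,1)
step 13 (B LOAD): counter=6 r=(3,6,5) succ=(1,1,2) retry=(1,1,1)
step 14 (B CAS): counter=7 r=(3,6,5) succ=(1,2,2) retry=(1,1,1)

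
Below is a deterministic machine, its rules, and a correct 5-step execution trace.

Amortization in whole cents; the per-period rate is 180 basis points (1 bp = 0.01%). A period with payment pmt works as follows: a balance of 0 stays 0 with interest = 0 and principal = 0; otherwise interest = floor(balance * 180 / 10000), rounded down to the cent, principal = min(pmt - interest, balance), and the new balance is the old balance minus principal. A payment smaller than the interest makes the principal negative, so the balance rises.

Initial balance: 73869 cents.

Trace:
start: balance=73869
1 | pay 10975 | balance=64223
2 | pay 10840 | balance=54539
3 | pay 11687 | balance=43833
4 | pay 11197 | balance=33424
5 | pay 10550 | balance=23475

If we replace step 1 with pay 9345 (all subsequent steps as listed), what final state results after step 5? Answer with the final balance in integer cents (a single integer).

(re-executing from step 1 with the substitution; state before step 1: balance=73869)
1 | pay 9345 | balance=65853
2 | pay 10840 | balance=56198
3 | pay 11687 | balance=45522
4 | pay 11197 | balance=35144
5 | pay 10550 | balance=25226

25226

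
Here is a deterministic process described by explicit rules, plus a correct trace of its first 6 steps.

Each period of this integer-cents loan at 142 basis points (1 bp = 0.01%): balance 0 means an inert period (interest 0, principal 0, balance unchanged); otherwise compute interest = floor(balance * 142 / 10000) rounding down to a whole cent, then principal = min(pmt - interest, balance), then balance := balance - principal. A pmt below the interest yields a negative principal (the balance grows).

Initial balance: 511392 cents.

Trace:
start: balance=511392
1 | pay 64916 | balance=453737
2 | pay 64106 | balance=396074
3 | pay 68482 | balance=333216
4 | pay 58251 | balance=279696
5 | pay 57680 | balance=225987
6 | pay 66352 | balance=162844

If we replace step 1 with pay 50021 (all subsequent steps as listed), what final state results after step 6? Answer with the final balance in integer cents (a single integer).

178826

(re-executing from step 1 with the substitution; state before step 1: balance=511392)
1 | pay 50021 | balance=468632
2 | pay 64106 | balance=411180
3 | pay 68482 | balance=348536
4 | pay 58251 | balance=295234
5 | pay 57680 | balance=241746
6 | pay 66352 | balance=178826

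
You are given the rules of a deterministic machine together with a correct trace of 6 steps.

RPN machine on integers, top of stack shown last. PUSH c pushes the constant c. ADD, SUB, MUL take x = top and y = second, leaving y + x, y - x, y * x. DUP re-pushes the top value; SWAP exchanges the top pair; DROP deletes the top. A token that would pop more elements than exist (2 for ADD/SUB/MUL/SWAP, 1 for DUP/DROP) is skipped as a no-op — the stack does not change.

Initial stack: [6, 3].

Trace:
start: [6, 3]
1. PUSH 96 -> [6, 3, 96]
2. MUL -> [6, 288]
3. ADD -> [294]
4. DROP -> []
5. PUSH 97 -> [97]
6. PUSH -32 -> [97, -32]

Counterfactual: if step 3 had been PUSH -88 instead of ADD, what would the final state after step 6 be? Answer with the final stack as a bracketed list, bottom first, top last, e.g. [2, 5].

[6, 288, 97, -32]

(re-executing from step 3 with the substitution; state before step 3: [6, 288])
3. PUSH -88 -> [6, 288, -88]
4. DROP -> [6, 288]
5. PUSH 97 -> [6, 288, 97]
6. PUSH -32 -> [6, 288, 97, -32]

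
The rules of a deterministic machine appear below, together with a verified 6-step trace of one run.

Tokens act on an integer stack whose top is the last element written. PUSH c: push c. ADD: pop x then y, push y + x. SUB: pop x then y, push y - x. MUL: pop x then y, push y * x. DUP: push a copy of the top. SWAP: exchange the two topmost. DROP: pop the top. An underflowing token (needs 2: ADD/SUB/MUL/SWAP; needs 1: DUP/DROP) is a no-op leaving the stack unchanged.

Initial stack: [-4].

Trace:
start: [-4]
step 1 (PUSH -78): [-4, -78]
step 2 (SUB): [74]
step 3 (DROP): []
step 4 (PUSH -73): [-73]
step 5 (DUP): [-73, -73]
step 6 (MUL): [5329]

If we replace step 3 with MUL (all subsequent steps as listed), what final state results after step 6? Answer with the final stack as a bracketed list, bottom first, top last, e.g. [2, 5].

(re-executing from step 3 with the substitution; state before step 3: [74])
step 3 (MUL): [74]
step 4 (PUSH -73): [74, -73]
step 5 (DUP): [74, -73, -73]
step 6 (MUL): [74, 5329]

[74, 5329]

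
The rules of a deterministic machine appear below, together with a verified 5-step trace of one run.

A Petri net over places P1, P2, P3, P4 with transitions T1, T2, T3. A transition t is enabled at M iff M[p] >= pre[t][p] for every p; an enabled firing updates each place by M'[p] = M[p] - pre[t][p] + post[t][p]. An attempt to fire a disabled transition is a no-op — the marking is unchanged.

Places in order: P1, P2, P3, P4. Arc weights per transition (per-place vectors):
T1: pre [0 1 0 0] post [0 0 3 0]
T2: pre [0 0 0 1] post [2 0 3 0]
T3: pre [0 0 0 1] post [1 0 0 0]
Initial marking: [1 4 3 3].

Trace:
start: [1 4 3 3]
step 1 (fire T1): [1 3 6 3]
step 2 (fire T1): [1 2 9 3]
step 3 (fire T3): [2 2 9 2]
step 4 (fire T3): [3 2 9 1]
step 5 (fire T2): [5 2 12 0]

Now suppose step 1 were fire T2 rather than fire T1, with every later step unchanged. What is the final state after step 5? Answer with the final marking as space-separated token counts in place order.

5 3 9 0

(re-executing from step 1 with the substitution; state before step 1: [1 4 3 3])
step 1 (fire T2): [3 4 6 2]
step 2 (fire T1): [3 3 9 2]
step 3 (fire T3): [4 3 9 1]
step 4 (fire T3): [5 3 9 0]
step 5 (fire T2): [5 3 9 0]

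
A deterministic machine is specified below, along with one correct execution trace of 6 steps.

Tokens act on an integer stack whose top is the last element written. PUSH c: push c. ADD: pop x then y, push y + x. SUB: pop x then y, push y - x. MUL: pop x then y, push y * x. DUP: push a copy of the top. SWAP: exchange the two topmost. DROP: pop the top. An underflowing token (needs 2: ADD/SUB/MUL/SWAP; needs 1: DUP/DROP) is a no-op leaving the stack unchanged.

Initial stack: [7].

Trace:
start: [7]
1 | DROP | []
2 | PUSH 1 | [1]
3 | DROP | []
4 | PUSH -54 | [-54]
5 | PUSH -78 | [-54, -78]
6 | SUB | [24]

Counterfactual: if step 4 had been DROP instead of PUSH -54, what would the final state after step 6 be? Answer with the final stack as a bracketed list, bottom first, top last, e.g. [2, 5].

(re-executing from step 4 with the substitution; state before step 4: [])
4 | DROP | []
5 | PUSH -78 | [-78]
6 | SUB | [-78]

[-78]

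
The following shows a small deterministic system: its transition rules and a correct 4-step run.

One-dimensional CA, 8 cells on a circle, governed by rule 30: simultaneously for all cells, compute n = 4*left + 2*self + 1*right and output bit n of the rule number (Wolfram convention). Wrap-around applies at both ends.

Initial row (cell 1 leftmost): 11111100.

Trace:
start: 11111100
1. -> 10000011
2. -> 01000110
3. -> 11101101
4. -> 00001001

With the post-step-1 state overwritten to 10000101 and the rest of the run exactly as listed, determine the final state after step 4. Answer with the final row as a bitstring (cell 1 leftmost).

state after step 1 := 10000101
2. -> 01001101
3. -> 01111001
4. -> 01000111

01000111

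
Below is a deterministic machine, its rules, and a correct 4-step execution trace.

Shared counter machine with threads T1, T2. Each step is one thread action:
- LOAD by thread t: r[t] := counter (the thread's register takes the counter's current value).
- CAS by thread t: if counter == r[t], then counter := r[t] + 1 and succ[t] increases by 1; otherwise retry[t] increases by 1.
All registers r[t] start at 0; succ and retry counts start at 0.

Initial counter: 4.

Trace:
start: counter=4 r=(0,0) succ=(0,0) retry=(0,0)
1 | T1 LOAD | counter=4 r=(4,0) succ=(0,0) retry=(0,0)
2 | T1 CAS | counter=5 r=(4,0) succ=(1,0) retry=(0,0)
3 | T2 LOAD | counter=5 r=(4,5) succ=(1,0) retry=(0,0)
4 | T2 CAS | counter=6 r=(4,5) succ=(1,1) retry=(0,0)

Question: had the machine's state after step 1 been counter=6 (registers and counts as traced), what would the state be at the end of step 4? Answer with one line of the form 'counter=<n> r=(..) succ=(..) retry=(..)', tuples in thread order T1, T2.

state after step 1 := counter=6 r=(4,0) succ=(0,0) retry=(0,0)
2 | T1 CAS | counter=6 r=(4,0) succ=(0,0) retry=(1,0)
3 | T2 LOAD | counter=6 r=(4,6) succ=(0,0) retry=(1,0)
4 | T2 CAS | counter=7 r=(4,6) succ=(0,1) retry=(1,0)

counter=7 r=(4,6) succ=(0,1) retry=(1,0)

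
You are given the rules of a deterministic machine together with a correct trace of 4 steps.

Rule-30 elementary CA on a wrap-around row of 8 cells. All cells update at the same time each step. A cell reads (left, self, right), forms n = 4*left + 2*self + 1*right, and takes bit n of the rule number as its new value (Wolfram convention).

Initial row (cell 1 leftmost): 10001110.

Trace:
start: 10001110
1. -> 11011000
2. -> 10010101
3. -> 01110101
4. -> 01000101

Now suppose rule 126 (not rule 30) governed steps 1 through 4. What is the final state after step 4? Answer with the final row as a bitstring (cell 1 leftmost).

01100110

(re-executing steps 1..4 under rule 126; state before step 1: 10001110)
1. -> 11011011
2. -> 01111110
3. -> 11000011
4. -> 01100110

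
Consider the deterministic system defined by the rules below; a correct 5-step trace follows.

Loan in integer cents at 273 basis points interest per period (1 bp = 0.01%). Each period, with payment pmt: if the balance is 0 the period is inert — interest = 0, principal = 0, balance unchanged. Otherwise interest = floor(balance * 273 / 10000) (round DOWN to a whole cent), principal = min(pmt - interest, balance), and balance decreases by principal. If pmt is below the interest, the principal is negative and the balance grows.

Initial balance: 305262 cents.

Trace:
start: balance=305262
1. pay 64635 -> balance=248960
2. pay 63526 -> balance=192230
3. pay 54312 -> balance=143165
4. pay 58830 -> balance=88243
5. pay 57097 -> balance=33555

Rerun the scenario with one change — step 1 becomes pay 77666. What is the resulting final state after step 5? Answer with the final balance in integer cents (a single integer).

(re-executing from step 1 with the substitution; state before step 1: balance=305262)
1. pay 77666 -> balance=235929
2. pay 63526 -> balance=178843
3. pay 54312 -> balance=129413
4. pay 58830 -> balance=74115
5. pay 57097 -> balance=19041

19041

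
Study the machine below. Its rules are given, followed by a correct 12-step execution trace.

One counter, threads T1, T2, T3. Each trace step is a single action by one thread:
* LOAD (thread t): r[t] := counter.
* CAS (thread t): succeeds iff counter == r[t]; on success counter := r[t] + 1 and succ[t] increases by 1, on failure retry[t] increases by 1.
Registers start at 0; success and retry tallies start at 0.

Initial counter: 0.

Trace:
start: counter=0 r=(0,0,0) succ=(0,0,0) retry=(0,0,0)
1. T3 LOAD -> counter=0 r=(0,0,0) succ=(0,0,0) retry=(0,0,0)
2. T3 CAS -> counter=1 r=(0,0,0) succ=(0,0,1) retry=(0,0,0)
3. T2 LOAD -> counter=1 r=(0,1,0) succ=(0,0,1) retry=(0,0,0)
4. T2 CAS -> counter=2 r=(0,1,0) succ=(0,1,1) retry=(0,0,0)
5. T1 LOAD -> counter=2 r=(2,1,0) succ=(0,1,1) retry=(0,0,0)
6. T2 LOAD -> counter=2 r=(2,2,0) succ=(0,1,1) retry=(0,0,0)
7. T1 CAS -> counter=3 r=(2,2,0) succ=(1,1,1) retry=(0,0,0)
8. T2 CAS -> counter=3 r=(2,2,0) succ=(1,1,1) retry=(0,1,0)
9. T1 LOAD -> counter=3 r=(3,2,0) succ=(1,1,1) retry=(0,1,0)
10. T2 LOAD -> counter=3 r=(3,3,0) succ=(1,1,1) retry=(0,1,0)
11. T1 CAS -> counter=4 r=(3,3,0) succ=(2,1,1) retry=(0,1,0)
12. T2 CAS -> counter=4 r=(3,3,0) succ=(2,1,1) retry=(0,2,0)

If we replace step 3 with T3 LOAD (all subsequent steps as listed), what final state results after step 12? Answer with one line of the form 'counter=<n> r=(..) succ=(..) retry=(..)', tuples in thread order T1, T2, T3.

(re-executing from step 3 with the substitution; state before step 3: counter=1 r=(0,0,0) succ=(0,0,1) retry=(0,0,0))
3. T3 LOAD -> counter=1 r=(0,0,1) succ=(0,0,1) retry=(0,0,0)
4. T2 CAS -> counter=1 r=(0,0,1) succ=(0,0,1) retry=(0,1,0)
5. T1 LOAD -> counter=1 r=(1,0,1) succ=(0,0,1) retry=(0,1,0)
6. T2 LOAD -> counter=1 r=(1,1,1) succ=(0,0,1) retry=(0,1,0)
7. T1 CAS -> counter=2 r=(1,1,1) succ=(1,0,1) retry=(0,1,0)
8. T2 CAS -> counter=2 r=(1,1,1) succ=(1,0,1) retry=(0,2,0)
9. T1 LOAD -> counter=2 r=(2,1,1) succ=(1,0,1) retry=(0,2,0)
10. T2 LOAD -> counter=2 r=(2,2,1) succ=(1,0,1) retry=(0,2,0)
11. T1 CAS -> counter=3 r=(2,2,1) succ=(2,0,1) retry=(0,2,0)
12. T2 CAS -> counter=3 r=(2,2,1) succ=(2,0,1) retry=(0,3,0)

counter=3 r=(2,2,1) succ=(2,0,1) retry=(0,3,0)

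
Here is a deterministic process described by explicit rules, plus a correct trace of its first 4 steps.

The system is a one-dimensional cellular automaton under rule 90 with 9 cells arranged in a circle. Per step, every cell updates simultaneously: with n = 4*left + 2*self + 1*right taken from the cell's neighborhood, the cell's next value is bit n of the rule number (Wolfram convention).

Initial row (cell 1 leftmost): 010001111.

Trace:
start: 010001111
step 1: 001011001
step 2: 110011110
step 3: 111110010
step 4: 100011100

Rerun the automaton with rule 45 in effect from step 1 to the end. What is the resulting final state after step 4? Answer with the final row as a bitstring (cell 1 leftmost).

(re-executing steps 1..4 under rule 45; state before step 1: 010001111)
step 1: 110101000
step 2: 101111010
step 3: 111000111
step 4: 000010100

000010100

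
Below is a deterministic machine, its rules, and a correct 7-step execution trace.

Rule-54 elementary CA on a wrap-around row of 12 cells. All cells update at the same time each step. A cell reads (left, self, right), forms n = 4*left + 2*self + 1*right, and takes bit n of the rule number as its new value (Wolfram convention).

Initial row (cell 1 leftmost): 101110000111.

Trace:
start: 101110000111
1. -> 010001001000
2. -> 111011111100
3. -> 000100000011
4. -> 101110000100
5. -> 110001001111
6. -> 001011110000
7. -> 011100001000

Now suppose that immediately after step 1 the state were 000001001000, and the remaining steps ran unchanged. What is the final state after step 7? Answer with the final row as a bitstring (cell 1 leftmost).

state after step 1 := 000001001000
2. -> 000011111100
3. -> 000100000010
4. -> 001110000111
5. -> 110001001000
6. -> 001011111101
7. -> 111100000011

111100000011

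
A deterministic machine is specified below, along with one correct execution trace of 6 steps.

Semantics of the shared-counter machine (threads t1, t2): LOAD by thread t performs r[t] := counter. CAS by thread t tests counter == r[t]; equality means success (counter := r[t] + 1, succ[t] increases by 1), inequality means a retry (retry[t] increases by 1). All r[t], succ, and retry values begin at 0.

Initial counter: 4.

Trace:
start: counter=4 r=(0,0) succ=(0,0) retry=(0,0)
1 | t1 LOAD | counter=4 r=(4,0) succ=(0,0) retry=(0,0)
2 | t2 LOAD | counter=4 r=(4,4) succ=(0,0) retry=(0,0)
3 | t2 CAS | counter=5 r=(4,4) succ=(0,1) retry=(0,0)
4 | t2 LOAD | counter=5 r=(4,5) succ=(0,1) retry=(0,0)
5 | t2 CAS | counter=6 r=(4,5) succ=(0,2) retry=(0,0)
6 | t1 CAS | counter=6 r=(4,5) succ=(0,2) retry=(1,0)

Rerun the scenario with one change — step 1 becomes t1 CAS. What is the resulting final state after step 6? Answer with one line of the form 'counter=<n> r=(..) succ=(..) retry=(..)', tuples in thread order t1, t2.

counter=6 r=(0,5) succ=(0,2) retry=(2,0)

(re-executing from step 1 with the substitution; state before step 1: counter=4 r=(0,0) succ=(0,0) retry=(0,0))
1 | t1 CAS | counter=4 r=(0,0) succ=(0,0) retry=(1,0)
2 | t2 LOAD | counter=4 r=(0,4) succ=(0,0) retry=(1,0)
3 | t2 CAS | counter=5 r=(0,4) succ=(0,1) retry=(1,0)
4 | t2 LOAD | counter=5 r=(0,5) succ=(0,1) retry=(1,0)
5 | t2 CAS | counter=6 r=(0,5) succ=(0,2) retry=(1,0)
6 | t1 CAS | counter=6 r=(0,5) succ=(0,2) retry=(2,0)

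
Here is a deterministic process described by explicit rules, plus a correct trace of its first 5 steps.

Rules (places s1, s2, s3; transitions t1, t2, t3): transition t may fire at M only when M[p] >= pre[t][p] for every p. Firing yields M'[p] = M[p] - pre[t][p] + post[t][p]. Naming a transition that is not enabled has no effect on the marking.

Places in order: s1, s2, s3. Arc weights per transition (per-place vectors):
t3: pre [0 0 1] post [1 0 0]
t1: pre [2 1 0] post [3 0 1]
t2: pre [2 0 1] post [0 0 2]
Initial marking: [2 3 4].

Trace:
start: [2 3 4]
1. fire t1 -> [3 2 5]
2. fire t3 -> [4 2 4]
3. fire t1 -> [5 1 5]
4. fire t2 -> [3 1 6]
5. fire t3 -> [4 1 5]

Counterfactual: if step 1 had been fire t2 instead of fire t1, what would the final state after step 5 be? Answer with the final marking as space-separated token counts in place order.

(re-executing from step 1 with the substitution; state before step 1: [2 3 4])
1. fire t2 -> [0 3 5]
2. fire t3 -> [1 3 4]
3. fire t1 -> [1 3 4]
4. fire t2 -> [1 3 4]
5. fire t3 -> [2 3 3]

2 3 3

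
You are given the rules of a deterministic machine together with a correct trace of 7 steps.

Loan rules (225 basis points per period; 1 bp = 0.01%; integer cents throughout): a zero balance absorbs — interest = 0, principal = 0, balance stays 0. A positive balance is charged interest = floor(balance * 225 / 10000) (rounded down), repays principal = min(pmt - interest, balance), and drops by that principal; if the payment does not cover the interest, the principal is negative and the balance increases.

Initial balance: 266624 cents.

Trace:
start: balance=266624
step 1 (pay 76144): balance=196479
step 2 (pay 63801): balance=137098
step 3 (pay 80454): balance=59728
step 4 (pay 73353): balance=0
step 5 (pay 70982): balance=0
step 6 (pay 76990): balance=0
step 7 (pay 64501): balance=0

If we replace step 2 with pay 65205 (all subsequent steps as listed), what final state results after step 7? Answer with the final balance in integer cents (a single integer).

0

(re-executing from step 2 with the substitution; state before step 2: balance=196479)
step 2 (pay 65205): balance=135694
step 3 (pay 80454): balance=58293
step 4 (pay 73353): balance=0
step 5 (pay 70982): balance=0
step 6 (pay 76990): balance=0
step 7 (pay 64501): balance=0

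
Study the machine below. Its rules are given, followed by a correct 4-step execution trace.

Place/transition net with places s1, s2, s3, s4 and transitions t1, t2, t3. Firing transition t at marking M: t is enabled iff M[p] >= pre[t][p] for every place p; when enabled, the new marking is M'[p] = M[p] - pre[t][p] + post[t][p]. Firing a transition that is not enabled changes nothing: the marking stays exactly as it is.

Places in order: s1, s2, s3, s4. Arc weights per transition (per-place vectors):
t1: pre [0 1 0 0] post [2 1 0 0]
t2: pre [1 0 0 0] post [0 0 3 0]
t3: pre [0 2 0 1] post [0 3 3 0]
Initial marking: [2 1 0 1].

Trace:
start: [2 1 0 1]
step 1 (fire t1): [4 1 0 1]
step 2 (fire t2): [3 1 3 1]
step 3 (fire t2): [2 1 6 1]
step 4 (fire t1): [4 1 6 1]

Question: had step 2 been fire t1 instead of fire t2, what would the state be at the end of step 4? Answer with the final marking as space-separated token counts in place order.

7 1 3 1

(re-executing from step 2 with the substitution; state before step 2: [4 1 0 1])
step 2 (fire t1): [6 1 0 1]
step 3 (fire t2): [5 1 3 1]
step 4 (fire t1): [7 1 3 1]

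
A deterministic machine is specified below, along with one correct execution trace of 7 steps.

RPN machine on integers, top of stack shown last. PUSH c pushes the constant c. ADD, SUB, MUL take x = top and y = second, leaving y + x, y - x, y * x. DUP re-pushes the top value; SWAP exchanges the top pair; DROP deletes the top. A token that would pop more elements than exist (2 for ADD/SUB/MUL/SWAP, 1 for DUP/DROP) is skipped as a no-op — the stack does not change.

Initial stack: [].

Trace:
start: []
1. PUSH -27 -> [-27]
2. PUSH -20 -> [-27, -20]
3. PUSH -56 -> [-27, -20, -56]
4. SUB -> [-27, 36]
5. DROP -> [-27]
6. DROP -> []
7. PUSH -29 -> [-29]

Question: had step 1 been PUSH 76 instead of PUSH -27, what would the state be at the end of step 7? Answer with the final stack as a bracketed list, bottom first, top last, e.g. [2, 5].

[-29]

(re-executing from step 1 with the substitution; state before step 1: [])
1. PUSH 76 -> [76]
2. PUSH -20 -> [76, -20]
3. PUSH -56 -> [76, -20, -56]
4. SUB -> [76, 36]
5. DROP -> [76]
6. DROP -> []
7. PUSH -29 -> [-29]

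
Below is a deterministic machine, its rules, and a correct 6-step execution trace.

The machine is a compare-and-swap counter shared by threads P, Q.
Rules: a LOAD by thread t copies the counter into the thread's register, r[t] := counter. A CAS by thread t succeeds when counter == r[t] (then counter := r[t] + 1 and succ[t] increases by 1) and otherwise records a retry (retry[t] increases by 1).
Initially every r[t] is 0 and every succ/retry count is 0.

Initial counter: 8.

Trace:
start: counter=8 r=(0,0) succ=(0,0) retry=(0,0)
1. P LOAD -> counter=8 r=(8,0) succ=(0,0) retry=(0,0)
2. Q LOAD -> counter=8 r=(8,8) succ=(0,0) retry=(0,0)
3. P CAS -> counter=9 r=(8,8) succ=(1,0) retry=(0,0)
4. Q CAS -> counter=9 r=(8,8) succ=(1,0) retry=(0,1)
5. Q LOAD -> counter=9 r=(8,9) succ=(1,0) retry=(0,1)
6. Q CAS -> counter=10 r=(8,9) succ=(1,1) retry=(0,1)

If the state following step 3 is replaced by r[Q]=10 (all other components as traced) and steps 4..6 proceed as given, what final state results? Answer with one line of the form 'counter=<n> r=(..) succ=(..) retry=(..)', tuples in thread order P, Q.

state after step 3 := counter=9 r=(8,10) succ=(1,0) retry=(0,0)
4. Q CAS -> counter=9 r=(8,10) succ=(1,0) retry=(0,1)
5. Q LOAD -> counter=9 r=(8,9) succ=(1,0) retry=(0,1)
6. Q CAS -> counter=10 r=(8,9) succ=(1,1) retry=(0,1)

counter=10 r=(8,9) succ=(1,1) retry=(0,1)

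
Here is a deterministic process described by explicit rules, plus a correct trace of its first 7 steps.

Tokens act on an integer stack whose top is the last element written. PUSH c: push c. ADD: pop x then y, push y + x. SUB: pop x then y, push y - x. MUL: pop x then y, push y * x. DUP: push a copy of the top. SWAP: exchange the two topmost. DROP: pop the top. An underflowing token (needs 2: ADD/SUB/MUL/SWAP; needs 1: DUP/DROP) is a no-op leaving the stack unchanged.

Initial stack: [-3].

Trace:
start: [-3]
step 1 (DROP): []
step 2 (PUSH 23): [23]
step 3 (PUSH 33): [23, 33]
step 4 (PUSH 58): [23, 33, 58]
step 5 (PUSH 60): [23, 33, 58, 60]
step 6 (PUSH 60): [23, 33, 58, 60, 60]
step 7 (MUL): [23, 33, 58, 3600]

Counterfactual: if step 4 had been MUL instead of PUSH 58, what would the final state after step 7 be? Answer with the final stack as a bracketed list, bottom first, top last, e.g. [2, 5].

[759, 3600]

(re-executing from step 4 with the substitution; state before step 4: [23, 33])
step 4 (MUL): [759]
step 5 (PUSH 60): [759, 60]
step 6 (PUSH 60): [759, 60, 60]
step 7 (MUL): [759, 3600]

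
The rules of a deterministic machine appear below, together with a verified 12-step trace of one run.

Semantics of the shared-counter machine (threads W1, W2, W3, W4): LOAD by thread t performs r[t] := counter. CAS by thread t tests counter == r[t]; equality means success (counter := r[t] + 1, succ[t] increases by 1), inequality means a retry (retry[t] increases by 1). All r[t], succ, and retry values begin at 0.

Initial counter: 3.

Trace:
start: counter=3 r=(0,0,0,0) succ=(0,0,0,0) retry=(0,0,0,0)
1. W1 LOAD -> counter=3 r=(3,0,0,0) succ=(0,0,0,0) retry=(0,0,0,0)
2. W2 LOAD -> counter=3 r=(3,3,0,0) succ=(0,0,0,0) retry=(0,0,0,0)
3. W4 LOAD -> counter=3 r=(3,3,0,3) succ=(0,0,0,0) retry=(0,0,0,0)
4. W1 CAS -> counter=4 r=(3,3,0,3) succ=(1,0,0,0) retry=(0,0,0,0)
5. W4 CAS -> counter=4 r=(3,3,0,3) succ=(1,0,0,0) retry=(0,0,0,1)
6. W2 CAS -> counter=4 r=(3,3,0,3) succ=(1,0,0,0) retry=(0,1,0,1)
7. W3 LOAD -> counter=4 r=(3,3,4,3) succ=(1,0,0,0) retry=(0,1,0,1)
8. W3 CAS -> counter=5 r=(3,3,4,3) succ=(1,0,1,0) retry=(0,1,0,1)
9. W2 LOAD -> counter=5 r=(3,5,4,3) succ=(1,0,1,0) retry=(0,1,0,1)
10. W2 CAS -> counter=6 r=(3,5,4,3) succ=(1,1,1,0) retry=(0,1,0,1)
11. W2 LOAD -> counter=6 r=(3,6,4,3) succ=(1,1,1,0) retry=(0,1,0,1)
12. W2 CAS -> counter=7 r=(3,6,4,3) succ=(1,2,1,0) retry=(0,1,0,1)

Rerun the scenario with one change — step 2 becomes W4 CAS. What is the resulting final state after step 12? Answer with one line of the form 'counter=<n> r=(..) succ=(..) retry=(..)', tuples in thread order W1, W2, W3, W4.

(re-executing from step 2 with the substitution; state before step 2: counter=3 r=(3,0,0,0) succ=(0,0,0,0) retry=(0,0,0,0))
2. W4 CAS -> counter=3 r=(3,0,0,0) succ=(0,0,0,0) retry=(0,0,0,1)
3. W4 LOAD -> counter=3 r=(3,0,0,3) succ=(0,0,0,0) retry=(0,0,0,1)
4. W1 CAS -> counter=4 r=(3,0,0,3) succ=(1,0,0,0) retry=(0,0,0,1)
5. W4 CAS -> counter=4 r=(3,0,0,3) succ=(1,0,0,0) retry=(0,0,0,2)
6. W2 CAS -> counter=4 r=(3,0,0,3) succ=(1,0,0,0) retry=(0,1,0,2)
7. W3 LOAD -> counter=4 r=(3,0,4,3) succ=(1,0,0,0) retry=(0,1,0,2)
8. W3 CAS -> counter=5 r=(3,0,4,3) succ=(1,0,1,0) retry=(0,1,0,2)
9. W2 LOAD -> counter=5 r=(3,5,4,3) succ=(1,0,1,0) retry=(0,1,0,2)
10. W2 CAS -> counter=6 r=(3,5,4,3) succ=(1,1,1,0) retry=(0,1,0,2)
11. W2 LOAD -> counter=6 r=(3,6,4,3) succ=(1,1,1,0) retry=(0,1,0,2)
12. W2 CAS -> counter=7 r=(3,6,4,3) succ=(1,2,1,0) retry=(0,1,0,2)

counter=7 r=(3,6,4,3) succ=(1,2,1,0) retry=(0,1,0,2)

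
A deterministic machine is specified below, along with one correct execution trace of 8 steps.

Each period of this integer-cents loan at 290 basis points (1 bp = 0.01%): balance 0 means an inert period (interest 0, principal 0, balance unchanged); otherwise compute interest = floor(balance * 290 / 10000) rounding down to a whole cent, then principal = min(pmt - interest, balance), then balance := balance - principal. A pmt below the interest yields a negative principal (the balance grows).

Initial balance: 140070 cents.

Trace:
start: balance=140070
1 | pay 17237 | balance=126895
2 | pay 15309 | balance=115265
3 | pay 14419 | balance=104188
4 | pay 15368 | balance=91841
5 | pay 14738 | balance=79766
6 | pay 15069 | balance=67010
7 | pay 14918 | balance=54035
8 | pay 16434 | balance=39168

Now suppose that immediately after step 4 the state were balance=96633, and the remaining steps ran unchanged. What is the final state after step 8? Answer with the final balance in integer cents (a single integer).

state after step 4 := balance=96633
5 | pay 14738 | balance=84697
6 | pay 15069 | balance=72084
7 | pay 14918 | balance=59256
8 | pay 16434 | balance=44540

44540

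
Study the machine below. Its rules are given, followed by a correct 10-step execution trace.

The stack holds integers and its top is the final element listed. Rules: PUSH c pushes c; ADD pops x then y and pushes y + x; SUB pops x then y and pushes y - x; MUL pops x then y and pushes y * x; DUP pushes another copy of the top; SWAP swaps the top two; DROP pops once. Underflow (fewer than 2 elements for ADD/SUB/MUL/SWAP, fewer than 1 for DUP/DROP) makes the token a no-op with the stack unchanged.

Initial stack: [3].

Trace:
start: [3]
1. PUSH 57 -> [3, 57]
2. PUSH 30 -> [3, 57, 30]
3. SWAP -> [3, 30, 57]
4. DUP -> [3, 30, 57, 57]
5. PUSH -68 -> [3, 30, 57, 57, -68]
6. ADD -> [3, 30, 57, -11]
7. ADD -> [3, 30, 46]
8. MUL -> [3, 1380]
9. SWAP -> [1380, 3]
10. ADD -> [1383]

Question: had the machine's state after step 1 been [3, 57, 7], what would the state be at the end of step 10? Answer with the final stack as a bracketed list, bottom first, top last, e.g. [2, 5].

[3, -1563]

state after step 1 := [3, 57, 7]
2. PUSH 30 -> [3, 57, 7, 30]
3. SWAP -> [3, 57, 30, 7]
4. DUP -> [3, 57, 30, 7, 7]
5. PUSH -68 -> [3, 57, 30, 7, 7, -68]
6. ADD -> [3, 57, 30, 7, -61]
7. ADD -> [3, 57, 30, -54]
8. MUL -> [3, 57, -1620]
9. SWAP -> [3, -1620, 57]
10. ADD -> [3, -1563]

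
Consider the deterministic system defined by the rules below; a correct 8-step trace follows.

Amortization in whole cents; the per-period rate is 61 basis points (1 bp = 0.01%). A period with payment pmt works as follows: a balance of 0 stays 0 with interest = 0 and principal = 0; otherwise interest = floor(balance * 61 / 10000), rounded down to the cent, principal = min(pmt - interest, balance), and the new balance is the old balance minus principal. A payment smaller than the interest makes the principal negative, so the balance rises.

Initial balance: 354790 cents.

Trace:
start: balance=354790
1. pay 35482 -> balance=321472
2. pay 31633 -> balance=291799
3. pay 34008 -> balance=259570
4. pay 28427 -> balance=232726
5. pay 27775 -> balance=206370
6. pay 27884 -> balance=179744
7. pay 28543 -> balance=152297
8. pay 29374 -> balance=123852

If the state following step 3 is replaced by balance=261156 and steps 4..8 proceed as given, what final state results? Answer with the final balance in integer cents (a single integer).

state after step 3 := balance=261156
4. pay 28427 -> balance=234322
5. pay 27775 -> balance=207976
6. pay 27884 -> balance=181360
7. pay 28543 -> balance=153923
8. pay 29374 -> balance=125487

125487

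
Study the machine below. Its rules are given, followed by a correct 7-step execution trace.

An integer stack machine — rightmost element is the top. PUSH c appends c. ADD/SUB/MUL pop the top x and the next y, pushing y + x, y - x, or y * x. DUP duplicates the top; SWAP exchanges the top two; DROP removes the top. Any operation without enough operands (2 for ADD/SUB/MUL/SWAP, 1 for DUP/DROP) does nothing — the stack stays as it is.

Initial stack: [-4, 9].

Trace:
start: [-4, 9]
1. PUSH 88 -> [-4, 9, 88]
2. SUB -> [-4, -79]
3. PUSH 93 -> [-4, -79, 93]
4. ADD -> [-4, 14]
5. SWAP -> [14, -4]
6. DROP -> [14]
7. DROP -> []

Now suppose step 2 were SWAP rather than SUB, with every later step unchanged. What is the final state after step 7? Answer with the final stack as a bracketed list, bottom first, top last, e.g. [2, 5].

[-4]

(re-executing from step 2 with the substitution; state before step 2: [-4, 9, 88])
2. SWAP -> [-4, 88, 9]
3. PUSH 93 -> [-4, 88, 9, 93]
4. ADD -> [-4, 88, 102]
5. SWAP -> [-4, 102, 88]
6. DROP -> [-4, 102]
7. DROP -> [-4]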